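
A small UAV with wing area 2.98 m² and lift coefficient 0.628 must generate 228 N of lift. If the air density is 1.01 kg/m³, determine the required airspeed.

v = 15.5 m/s

L = ½ρv²S·CL ⇒ v = √(2L/(ρ·S·CL))
v = √(2 × 228 / (1.01 × 2.98 × 0.628)) = √241.3 = 15.5 m/s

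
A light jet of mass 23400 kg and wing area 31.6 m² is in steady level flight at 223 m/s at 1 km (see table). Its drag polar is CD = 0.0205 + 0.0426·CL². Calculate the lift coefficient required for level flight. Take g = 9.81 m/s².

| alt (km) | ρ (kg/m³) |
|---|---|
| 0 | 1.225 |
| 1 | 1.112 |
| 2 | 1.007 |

At 1 km, from the table: ρ = 1.112 kg/m³.
Weight W = mg = 23400 × 9.81 = 2.2955×10^5 N; in level flight L = W.
Dynamic pressure q = 0.5 × 1.112 × 223² = 27650 Pa.
CL = 2W/(ρv²S) = 2×2.2955×10^5/(1.112×223²×31.6) = 0.2627.

CL = 0.263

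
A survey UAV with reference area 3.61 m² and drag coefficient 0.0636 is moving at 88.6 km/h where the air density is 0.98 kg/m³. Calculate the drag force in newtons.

D = 68.1 N

Convert speed: v = 88.6 km/h ÷ 3.6 = 24.61 m/s.
D = ½ρv²S·CD = ½ × 0.98 × 24.61² × 3.61 × 0.0636 = 68.1 N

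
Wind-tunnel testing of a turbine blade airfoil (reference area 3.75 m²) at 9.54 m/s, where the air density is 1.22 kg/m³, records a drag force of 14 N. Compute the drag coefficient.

From D = ½ρv²S·CD, rearranging gives CD = 2D/(ρv²S).
CD = 2 × 14 / (1.22 × 9.54² × 3.75) = 0.0672

CD = 0.0672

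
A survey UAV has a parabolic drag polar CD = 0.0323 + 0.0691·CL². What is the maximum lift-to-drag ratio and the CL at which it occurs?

(L/D)max = 10.6, at CL = 0.684

For CD = CD0 + K·CL², (L/D)max occurs at CL* = √(CD0/K) and equals 1/(2√(K·CD0)).
(L/D)max = 1/(2√(0.0691 × 0.0323)) = 1/(2 × 0.04724) = 10.6
CL* = √(0.0323/0.0691) = 0.684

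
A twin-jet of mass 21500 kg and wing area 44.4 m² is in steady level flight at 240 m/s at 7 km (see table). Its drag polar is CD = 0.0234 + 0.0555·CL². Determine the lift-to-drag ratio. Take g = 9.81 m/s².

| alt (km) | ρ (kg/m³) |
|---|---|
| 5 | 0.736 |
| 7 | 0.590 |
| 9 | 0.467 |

At 7 km, from the table: ρ = 0.590 kg/m³.
In steady level flight, lift balances weight: W = mg = 21500 × 9.81 = 2.1092×10^5 N.
q = ½ρv² = ½ × 0.59 × 240² = 16990 Pa.
Required CL = L/(qS) = 2.1092×10^5/(16990·44.4) = 0.2796.
CD = 0.0234 + 0.0555 × 0.2796² = 0.02774.
L/D = CL/CD = 0.2796 / 0.02774 = 10.1

L/D = 10.1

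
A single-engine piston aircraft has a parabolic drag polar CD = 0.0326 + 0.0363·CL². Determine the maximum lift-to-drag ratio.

For CD = CD0 + K·CL², (L/D)max occurs at CL* = √(CD0/K) and equals 1/(2√(K·CD0)).
(L/D)max = 1/(2√(0.0363 × 0.0326)) = 1/(2 × 0.0344) = 14.5

(L/D)max = 14.5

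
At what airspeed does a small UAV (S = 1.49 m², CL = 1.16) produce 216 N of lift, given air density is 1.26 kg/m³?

L = ½ρv²S·CL ⇒ v = √(2L/(ρ·S·CL))
v = √(2 × 216 / (1.26 × 1.49 × 1.16)) = √198.4 = 14.1 m/s

v = 14.1 m/s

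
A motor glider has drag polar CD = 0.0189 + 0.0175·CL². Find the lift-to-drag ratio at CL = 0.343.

CD = 0.0189 + 0.0175 × 0.343² = 0.02096
L/D = CL/CD = 0.343 / 0.02096 = 16.4

L/D = 16.4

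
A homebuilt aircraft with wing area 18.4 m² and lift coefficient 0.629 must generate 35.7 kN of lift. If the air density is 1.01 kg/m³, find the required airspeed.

L = ½ρv²S·CL ⇒ v = √(2L/(ρ·S·CL))
v = √(2 × 35700 / (1.01 × 18.4 × 0.629)) = √6108 = 78.2 m/s

v = 78.2 m/s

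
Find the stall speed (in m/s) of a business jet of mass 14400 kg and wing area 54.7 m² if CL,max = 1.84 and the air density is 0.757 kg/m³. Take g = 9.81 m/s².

At stall, lift equals weight: L = W = m·g = 14400 × 9.81 = 1.413×10^5 N.
From L = ½ρV²S·CL,max = W: V_stall = √(2W/(ρSCL,max)) = √(2·1.413×10^5/(0.757·54.7·1.84))
V_stall = √3708 = 60.9 m/s

V_stall = 60.9 m/s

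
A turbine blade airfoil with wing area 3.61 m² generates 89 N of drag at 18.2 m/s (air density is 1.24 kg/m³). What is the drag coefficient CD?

CD = 0.12

From D = ½ρv²S·CD, rearranging gives CD = 2D/(ρv²S).
CD = 2 × 89 / (1.24 × 18.2² × 3.61) = 0.12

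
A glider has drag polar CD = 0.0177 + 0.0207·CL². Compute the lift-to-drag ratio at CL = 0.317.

CD = 0.0177 + 0.0207 × 0.317² = 0.01978
L/D = CL/CD = 0.317 / 0.01978 = 16

L/D = 16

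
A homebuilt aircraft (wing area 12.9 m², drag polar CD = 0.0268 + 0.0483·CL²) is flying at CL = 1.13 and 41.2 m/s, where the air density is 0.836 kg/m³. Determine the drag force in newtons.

D = 810 N

CD = 0.0268 + 0.0483 × 1.13² = 0.08847
D = ½ρv²S·CD = ½ × 0.836 × 41.2² × 12.9 × 0.08847 = 810 N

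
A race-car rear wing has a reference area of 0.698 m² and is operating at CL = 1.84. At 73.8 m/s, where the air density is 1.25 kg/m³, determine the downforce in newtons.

L = 4370 N

Dynamic pressure q = ½ρv² = ½ × 1.25 × 73.8² = 3404 Pa.
L = q·S·CL = 3404 × 0.698 × 1.84 = 4370 N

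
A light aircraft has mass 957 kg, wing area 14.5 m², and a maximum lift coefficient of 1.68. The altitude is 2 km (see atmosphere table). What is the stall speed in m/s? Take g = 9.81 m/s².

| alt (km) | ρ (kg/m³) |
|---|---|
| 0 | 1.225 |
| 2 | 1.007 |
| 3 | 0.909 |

At 2 km, from the table: ρ = 1.007 kg/m³.
Stall occurs when L = W at CL,max. W = mg = 957 × 9.81 = 9388 N.
V_stall = √(2W/(ρ·S·CL,max)) = √(2 × 9388 / (1.007 × 14.5 × 1.68))
V_stall = √765.4 = 27.7 m/s

V_stall = 27.7 m/s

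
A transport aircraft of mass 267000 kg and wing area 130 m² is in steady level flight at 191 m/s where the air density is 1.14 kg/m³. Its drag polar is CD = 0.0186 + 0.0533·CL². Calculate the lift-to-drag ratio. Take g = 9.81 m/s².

In steady level flight, lift balances weight: W = mg = 267000 × 9.81 = 2.6193×10^6 N.
Dynamic pressure q = 0.5 × 1.14 × 191² = 20790 Pa.
Required CL = L/(qS) = 2.6193×10^6/(20790·130) = 0.9689.
CD = 0.0186 + 0.0533 × 0.9689² = 0.06864.
L/D = CL/CD = 0.9689 / 0.06864 = 14.1

L/D = 14.1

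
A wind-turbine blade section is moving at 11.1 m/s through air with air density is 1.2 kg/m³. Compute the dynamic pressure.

q = ½ρv² = ½ × 1.2 × 11.1² = 73.9 Pa

q = 73.9 Pa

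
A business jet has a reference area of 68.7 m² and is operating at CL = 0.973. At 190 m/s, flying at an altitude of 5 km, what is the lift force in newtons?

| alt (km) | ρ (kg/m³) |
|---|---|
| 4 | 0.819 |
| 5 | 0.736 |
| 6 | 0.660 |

At 5 km, from the table: ρ = 0.736 kg/m³.
L = ½ρv²S·CL = ½ × 0.736 × 190² × 68.7 × 0.973 = 8.88×10^5 N ≈ 888 kN

L = 8.88×10^5 N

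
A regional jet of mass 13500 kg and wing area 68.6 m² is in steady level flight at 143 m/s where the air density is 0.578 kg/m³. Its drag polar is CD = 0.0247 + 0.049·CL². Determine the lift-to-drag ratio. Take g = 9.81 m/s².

In steady level flight, lift balances weight: W = mg = 13500 × 9.81 = 1.3244×10^5 N.
Dynamic pressure q = 0.5 × 0.578 × 143² = 5910 Pa.
CL = W/(q·S) = 1.3244×10^5 / (5910 × 68.6) = 0.3267.
CD = 0.0247 + 0.049 × 0.3267² = 0.02993.
L/D = CL/CD = 0.3267 / 0.02993 = 10.9

L/D = 10.9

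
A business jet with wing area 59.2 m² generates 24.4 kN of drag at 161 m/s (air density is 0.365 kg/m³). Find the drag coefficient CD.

From D = ½ρv²S·CD, rearranging gives CD = 2D/(ρv²S).
CD = 2 × 24400 / (0.365 × 161² × 59.2) = 0.0871

CD = 0.0871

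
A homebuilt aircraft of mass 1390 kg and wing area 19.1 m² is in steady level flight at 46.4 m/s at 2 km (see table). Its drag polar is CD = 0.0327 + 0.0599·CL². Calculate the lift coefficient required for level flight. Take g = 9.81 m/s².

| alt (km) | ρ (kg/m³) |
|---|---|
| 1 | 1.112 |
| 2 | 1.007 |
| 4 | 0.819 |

At 2 km, from the table: ρ = 1.007 kg/m³.
Level flight ⇒ L = W = m·g = 1390 × 9.81 = 13636 N.
Dynamic pressure q = 0.5 × 1.007 × 46.4² = 1084 Pa.
CL = W/(q·S) = 13636 / (1084 × 19.1) = 0.6586.

CL = 0.659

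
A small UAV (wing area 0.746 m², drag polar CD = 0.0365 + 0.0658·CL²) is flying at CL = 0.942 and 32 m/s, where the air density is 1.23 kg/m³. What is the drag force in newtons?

D = 44.6 N

CD = 0.0365 + 0.0658 × 0.942² = 0.09489
D = ½ρv²S·CD = ½ × 1.23 × 32² × 0.746 × 0.09489 = 44.6 N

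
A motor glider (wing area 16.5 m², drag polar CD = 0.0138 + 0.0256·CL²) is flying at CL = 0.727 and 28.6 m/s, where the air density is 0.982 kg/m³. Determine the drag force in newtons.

D = 181 N

CD = 0.0138 + 0.0256 × 0.727² = 0.02733
D = ½ρv²S·CD = ½ × 0.982 × 28.6² × 16.5 × 0.02733 = 181 N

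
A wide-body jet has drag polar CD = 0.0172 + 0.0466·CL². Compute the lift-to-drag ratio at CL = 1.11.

L/D = 14.9

CD = 0.0172 + 0.0466 × 1.11² = 0.07462
L/D = CL/CD = 1.11 / 0.07462 = 14.9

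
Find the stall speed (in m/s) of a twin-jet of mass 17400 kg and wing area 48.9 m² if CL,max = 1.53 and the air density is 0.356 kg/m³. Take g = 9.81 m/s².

Stall occurs when L = W at CL,max. W = mg = 17400 × 9.81 = 1.707×10^5 N.
From L = ½ρV²S·CL,max = W: V_stall = √(2W/(ρSCL,max)) = √(2·1.707×10^5/(0.356·48.9·1.53))
V_stall = √12820 = 113 m/s

V_stall = 113 m/s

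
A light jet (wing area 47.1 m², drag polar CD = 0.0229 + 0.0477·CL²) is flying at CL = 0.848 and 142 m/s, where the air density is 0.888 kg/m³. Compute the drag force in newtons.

CD = 0.0229 + 0.0477 × 0.848² = 0.0572
D = ½ρv²S·CD = ½ × 0.888 × 142² × 47.1 × 0.0572 = 24100 N

D = 24100 N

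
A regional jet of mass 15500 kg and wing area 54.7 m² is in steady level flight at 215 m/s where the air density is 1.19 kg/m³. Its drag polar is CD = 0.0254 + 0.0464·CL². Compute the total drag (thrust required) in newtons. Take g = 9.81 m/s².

Level flight ⇒ L = W = m·g = 15500 × 9.81 = 1.5206×10^5 N.
q = ½ρv² = ½ × 1.19 × 215² = 27500 Pa.
CL = W/(q·S) = 1.5206×10^5 / (27500 × 54.7) = 0.1011.
CD = 0.0254 + 0.0464 × 0.1011² = 0.02587.
D = q·S·CD = 27500 × 54.7 × 0.02587 = 38930 N

D = 38900 N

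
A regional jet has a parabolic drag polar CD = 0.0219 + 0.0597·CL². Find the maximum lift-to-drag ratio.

(L/D)max = 13.8

For CD = CD0 + K·CL², (L/D)max occurs at CL* = √(CD0/K) and equals 1/(2√(K·CD0)).
(L/D)max = 1/(2√(0.0597 × 0.0219)) = 1/(2 × 0.03616) = 13.8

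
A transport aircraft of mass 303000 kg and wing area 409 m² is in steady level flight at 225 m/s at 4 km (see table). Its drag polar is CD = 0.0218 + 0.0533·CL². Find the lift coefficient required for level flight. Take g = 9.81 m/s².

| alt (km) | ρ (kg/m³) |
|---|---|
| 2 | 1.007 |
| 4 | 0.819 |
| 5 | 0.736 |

CL = 0.351

At 4 km, from the table: ρ = 0.819 kg/m³.
Level flight ⇒ L = W = m·g = 303000 × 9.81 = 2.9724×10^6 N.
Dynamic pressure q = 0.5 × 0.819 × 225² = 20730 Pa.
Required CL = L/(qS) = 2.9724×10^6/(20730·409) = 0.3506.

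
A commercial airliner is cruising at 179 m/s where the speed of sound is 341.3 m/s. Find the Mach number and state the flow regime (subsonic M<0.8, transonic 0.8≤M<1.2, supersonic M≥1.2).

M = v/a = 179 / 341.3 = 0.524
M = 0.524 → subsonic.

M = 0.524 (subsonic)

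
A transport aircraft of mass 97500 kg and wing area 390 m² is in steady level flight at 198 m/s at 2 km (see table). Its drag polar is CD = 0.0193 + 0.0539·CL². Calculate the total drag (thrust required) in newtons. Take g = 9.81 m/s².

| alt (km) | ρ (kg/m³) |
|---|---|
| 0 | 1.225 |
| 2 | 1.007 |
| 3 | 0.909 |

D = 1.55×10^5 N

At 2 km, from the table: ρ = 1.007 kg/m³.
Level flight ⇒ L = W = m·g = 97500 × 9.81 = 9.5648×10^5 N.
Dynamic pressure q = 0.5 × 1.007 × 198² = 19740 Pa.
CL = W/(q·S) = 9.5648×10^5 / (19740 × 390) = 0.1242.
CD = 0.0193 + 0.0539 × 0.1242² = 0.02013.
D = q·S·CD = 19740 × 390 × 0.02013 = 1.55×10^5 N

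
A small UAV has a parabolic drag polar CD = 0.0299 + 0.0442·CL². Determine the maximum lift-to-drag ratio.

(L/D)max = 13.8

For CD = CD0 + K·CL², (L/D)max occurs at CL* = √(CD0/K) and equals 1/(2√(K·CD0)).
(L/D)max = 1/(2√(0.0442 × 0.0299)) = 1/(2 × 0.03635) = 13.8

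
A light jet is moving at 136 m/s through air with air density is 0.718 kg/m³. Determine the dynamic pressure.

q = ½ρv² = ½ × 0.718 × 136² = 6640 Pa

q = 6640 Pa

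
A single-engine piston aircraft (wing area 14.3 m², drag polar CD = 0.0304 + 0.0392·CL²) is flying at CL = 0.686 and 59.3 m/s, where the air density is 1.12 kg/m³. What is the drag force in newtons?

D = 1380 N

CD = 0.0304 + 0.0392 × 0.686² = 0.04885
D = ½ρv²S·CD = ½ × 1.12 × 59.3² × 14.3 × 0.04885 = 1380 N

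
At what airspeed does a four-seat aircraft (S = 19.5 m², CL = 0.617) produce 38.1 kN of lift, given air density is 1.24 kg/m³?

v = 71.5 m/s

L = ½ρv²S·CL ⇒ v = √(2L/(ρ·S·CL))
v = √(2 × 38100 / (1.24 × 19.5 × 0.617)) = √5108 = 71.5 m/s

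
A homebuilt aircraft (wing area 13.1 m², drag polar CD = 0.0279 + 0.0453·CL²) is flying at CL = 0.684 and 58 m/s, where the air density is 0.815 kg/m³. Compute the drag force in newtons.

CD = 0.0279 + 0.0453 × 0.684² = 0.04909
D = ½ρv²S·CD = ½ × 0.815 × 58² × 13.1 × 0.04909 = 882 N

D = 882 N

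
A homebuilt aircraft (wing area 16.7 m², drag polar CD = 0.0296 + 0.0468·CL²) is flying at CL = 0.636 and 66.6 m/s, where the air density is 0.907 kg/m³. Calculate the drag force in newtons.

CD = 0.0296 + 0.0468 × 0.636² = 0.04853
D = ½ρv²S·CD = ½ × 0.907 × 66.6² × 16.7 × 0.04853 = 1630 N

D = 1630 N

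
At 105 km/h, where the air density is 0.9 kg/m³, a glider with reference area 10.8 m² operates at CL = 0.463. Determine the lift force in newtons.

L = 1910 N

Convert speed: v = 105 km/h ÷ 3.6 = 29.17 m/s.
Dynamic pressure q = ½ρv² = ½ × 0.9 × 29.17² = 382.8 Pa.
L = q·S·CL = 382.8 × 10.8 × 0.463 = 1910 N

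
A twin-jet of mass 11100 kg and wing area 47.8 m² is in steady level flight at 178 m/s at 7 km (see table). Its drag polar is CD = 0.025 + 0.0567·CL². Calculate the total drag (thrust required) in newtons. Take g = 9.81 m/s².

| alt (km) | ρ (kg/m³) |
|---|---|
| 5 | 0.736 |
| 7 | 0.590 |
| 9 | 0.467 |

At 7 km, from the table: ρ = 0.590 kg/m³.
In steady level flight, lift balances weight: W = mg = 11100 × 9.81 = 1.0889×10^5 N.
q = ½ρv² = ½ × 0.59 × 178² = 9347 Pa.
CL = 2W/(ρv²S) = 2×1.0889×10^5/(0.59×178²×47.8) = 0.2437.
CD = 0.025 + 0.0567 × 0.2437² = 0.02837.
D = q·S·CD = 9347 × 47.8 × 0.02837 = 12670 N

D = 12700 N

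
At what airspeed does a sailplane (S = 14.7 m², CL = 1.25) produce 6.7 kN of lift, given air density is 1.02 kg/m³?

L = ½ρv²S·CL ⇒ v = √(2L/(ρ·S·CL))
v = √(2 × 6700 / (1.02 × 14.7 × 1.25)) = √715 = 26.7 m/s

v = 26.7 m/s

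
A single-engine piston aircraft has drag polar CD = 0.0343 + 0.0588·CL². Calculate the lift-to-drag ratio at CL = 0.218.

CD = 0.0343 + 0.0588 × 0.218² = 0.03709
L/D = CL/CD = 0.218 / 0.03709 = 5.88

L/D = 5.88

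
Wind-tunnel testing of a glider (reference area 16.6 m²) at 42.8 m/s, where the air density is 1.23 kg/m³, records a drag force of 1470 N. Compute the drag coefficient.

From D = ½ρv²S·CD, rearranging gives CD = 2D/(ρv²S).
CD = 2 × 1470 / (1.23 × 42.8² × 16.6) = 0.0786

CD = 0.0786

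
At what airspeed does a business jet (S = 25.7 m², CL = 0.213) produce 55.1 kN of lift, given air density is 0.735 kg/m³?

v = 165 m/s

L = ½ρv²S·CL ⇒ v = √(2L/(ρ·S·CL))
v = √(2 × 55100 / (0.735 × 25.7 × 0.213)) = √27390 = 165 m/s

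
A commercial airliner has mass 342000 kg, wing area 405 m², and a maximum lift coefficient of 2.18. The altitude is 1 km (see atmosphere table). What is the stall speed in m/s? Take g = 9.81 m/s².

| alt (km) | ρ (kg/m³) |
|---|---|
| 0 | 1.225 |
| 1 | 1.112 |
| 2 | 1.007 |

V_stall = 82.7 m/s

At 1 km, from the table: ρ = 1.112 kg/m³.
Stall occurs when L = W at CL,max. W = mg = 342000 × 9.81 = 3.355×10^6 N.
From L = ½ρV²S·CL,max = W: V_stall = √(2W/(ρSCL,max)) = √(2·3.355×10^6/(1.112·405·2.18))
V_stall = √6835 = 82.7 m/s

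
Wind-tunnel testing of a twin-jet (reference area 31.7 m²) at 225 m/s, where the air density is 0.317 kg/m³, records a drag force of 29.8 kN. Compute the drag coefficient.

CD = 0.117

From D = ½ρv²S·CD, rearranging gives CD = 2D/(ρv²S).
CD = 2 × 29800 / (0.317 × 225² × 31.7) = 0.117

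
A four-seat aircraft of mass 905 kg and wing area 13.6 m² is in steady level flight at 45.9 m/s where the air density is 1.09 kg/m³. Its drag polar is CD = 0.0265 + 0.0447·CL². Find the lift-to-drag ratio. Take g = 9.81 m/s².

L/D = 13.9

In steady level flight, lift balances weight: W = mg = 905 × 9.81 = 8878.1 N.
Dynamic pressure q = 0.5 × 1.09 × 45.9² = 1148 Pa.
Required CL = L/(qS) = 8878.1/(1148·13.6) = 0.5685.
CD = 0.0265 + 0.0447 × 0.5685² = 0.04095.
L/D = CL/CD = 0.5685 / 0.04095 = 13.9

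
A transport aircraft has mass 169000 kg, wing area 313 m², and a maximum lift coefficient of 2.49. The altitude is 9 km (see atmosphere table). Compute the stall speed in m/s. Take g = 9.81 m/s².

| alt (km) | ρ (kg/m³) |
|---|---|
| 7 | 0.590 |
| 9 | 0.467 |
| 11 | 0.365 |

At 9 km, from the table: ρ = 0.467 kg/m³.
Weight W = mg = 169000 × 9.81 = 1.658×10^6 N.
From L = ½ρV²S·CL,max = W: V_stall = √(2W/(ρSCL,max)) = √(2·1.658×10^6/(0.467·313·2.49))
V_stall = √9110 = 95.4 m/s

V_stall = 95.4 m/s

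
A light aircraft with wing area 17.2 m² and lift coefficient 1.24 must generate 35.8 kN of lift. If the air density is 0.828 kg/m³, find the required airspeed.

L = ½ρv²S·CL ⇒ v = √(2L/(ρ·S·CL))
v = √(2 × 35800 / (0.828 × 17.2 × 1.24)) = √4054 = 63.7 m/s

v = 63.7 m/s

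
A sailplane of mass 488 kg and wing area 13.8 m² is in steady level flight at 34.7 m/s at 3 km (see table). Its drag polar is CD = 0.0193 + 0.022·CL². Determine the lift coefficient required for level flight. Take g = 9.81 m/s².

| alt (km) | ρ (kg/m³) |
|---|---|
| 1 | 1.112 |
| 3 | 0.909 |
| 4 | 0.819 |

CL = 0.634

At 3 km, from the table: ρ = 0.909 kg/m³.
Weight W = mg = 488 × 9.81 = 4787.3 N; in level flight L = W.
q = ½ρv² = ½ × 0.909 × 34.7² = 547.3 Pa.
CL = W/(q·S) = 4787.3 / (547.3 × 13.8) = 0.6339.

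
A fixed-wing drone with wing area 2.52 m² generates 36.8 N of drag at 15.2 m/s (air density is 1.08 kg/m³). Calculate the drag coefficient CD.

CD = 0.117

From D = ½ρv²S·CD, rearranging gives CD = 2D/(ρv²S).
CD = 2 × 36.8 / (1.08 × 15.2² × 2.52) = 0.117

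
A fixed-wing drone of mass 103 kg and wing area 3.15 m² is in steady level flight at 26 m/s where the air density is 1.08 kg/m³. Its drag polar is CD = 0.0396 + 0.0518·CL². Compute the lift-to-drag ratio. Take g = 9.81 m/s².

Weight W = mg = 103 × 9.81 = 1010.4 N; in level flight L = W.
Dynamic pressure q = 0.5 × 1.08 × 26² = 365 Pa.
CL = W/(q·S) = 1010.4 / (365 × 3.15) = 0.8787.
CD = 0.0396 + 0.0518 × 0.8787² = 0.0796.
L/D = CL/CD = 0.8787 / 0.0796 = 11

L/D = 11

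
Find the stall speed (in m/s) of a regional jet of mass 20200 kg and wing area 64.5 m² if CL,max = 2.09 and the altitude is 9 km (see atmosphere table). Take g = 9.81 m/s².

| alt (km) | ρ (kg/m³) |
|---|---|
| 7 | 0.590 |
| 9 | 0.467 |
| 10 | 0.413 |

At 9 km, from the table: ρ = 0.467 kg/m³.
Weight W = mg = 20200 × 9.81 = 1.982×10^5 N.
V_stall = √(2W/(ρ·S·CL,max)) = √(2 × 1.982×10^5 / (0.467 × 64.5 × 2.09))
V_stall = √6295 = 79.3 m/s

V_stall = 79.3 m/s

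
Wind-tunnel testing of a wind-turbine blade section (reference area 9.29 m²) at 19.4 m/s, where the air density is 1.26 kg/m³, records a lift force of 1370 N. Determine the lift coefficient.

From L = ½ρv²S·CL, rearranging gives CL = 2L/(ρv²S).
CL = 2 × 1370 / (1.26 × 19.4² × 9.29) = 0.622

CL = 0.622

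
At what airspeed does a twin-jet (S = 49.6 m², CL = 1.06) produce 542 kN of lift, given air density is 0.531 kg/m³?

v = 197 m/s

L = ½ρv²S·CL ⇒ v = √(2L/(ρ·S·CL))
v = √(2 × 5.42×10^5 / (0.531 × 49.6 × 1.06)) = √38830 = 197 m/s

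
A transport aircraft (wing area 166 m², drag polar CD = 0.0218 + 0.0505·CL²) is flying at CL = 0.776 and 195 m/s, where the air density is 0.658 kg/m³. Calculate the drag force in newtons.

CD = 0.0218 + 0.0505 × 0.776² = 0.05221
D = ½ρv²S·CD = ½ × 0.658 × 195² × 166 × 0.05221 = 1.08×10^5 N

D = 1.08×10^5 N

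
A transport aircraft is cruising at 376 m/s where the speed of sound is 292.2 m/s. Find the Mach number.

M = v/a = 376 / 292.2 = 1.29

M = 1.29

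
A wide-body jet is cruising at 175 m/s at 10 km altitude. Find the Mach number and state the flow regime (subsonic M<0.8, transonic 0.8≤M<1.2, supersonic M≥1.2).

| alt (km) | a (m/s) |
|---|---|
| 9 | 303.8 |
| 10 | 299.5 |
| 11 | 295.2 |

M = 0.584 (subsonic)

At 10 km, from the table: a = 299.5 m/s.
M = v/a = 175 / 299.5 = 0.584
M = 0.584 → subsonic.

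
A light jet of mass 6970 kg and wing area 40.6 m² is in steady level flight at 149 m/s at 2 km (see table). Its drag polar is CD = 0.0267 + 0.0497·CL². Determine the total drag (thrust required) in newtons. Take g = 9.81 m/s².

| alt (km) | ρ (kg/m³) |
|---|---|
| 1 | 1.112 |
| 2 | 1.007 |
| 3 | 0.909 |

At 2 km, from the table: ρ = 1.007 kg/m³.
Level flight ⇒ L = W = m·g = 6970 × 9.81 = 68376 N.
q = ½ρv² = ½ × 1.007 × 149² = 11180 Pa.
CL = 2W/(ρv²S) = 2×68376/(1.007×149²×40.6) = 0.1507.
CD = 0.0267 + 0.0497 × 0.1507² = 0.02783.
D = q·S·CD = 11180 × 40.6 × 0.02783 = 12630 N

D = 12600 N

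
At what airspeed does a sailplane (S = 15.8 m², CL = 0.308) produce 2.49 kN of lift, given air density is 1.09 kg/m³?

L = ½ρv²S·CL ⇒ v = √(2L/(ρ·S·CL))
v = √(2 × 2490 / (1.09 × 15.8 × 0.308)) = √938.8 = 30.6 m/s

v = 30.6 m/s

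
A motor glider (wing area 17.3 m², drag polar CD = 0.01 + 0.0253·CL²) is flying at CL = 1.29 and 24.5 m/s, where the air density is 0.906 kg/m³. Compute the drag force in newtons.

D = 245 N

CD = 0.01 + 0.0253 × 1.29² = 0.0521
D = ½ρv²S·CD = ½ × 0.906 × 24.5² × 17.3 × 0.0521 = 245 N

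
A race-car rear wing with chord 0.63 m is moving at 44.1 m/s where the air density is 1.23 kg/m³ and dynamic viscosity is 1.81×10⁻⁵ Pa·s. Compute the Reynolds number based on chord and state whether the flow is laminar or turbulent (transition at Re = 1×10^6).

Re = ρ·v·c/μ = 1.23 × 44.1 × 0.63 / (1.81×10⁻⁵) = 1.89×10^6
Since 1.89×10^6 > 1×10^6, the flow is turbulent.

Re = 1.89×10^6 (turbulent)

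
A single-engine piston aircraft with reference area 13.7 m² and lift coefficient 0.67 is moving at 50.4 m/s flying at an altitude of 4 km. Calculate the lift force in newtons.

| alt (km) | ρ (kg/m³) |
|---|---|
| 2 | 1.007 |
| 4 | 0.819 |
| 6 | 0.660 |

At 4 km, from the table: ρ = 0.819 kg/m³.
L = ½ρv²S·CL = ½ × 0.819 × 50.4² × 13.7 × 0.67 = 9550 N ≈ 9.55 kN

L = 9550 N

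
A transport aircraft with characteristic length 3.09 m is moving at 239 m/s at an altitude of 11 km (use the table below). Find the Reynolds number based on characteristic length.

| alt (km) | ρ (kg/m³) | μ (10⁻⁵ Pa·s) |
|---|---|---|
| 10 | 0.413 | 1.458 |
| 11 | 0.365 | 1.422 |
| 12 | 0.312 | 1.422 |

Re = 1.9×10^7

At 11 km, from the table: ρ = 0.365 kg/m³, μ = 1.422×10⁻⁵ Pa·s.
Re = ρ·v·c/μ = 0.365 × 239 × 3.09 / (1.422×10⁻⁵) = 1.9×10^7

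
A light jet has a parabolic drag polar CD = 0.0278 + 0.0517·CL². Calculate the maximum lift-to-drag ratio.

For CD = CD0 + K·CL², (L/D)max occurs at CL* = √(CD0/K) and equals 1/(2√(K·CD0)).
(L/D)max = 1/(2√(0.0517 × 0.0278)) = 1/(2 × 0.03791) = 13.2

(L/D)max = 13.2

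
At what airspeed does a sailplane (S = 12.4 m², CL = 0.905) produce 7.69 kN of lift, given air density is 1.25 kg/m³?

L = ½ρv²S·CL ⇒ v = √(2L/(ρ·S·CL))
v = √(2 × 7690 / (1.25 × 12.4 × 0.905)) = √1096 = 33.1 m/s

v = 33.1 m/s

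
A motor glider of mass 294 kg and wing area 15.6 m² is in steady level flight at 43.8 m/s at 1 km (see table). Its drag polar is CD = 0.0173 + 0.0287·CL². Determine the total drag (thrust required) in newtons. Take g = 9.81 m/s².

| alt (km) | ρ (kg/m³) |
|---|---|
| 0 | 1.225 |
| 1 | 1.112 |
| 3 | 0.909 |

D = 302 N

At 1 km, from the table: ρ = 1.112 kg/m³.
Weight W = mg = 294 × 9.81 = 2884.1 N; in level flight L = W.
q = ½ρv² = ½ × 1.112 × 43.8² = 1067 Pa.
CL = 2W/(ρv²S) = 2×2884.1/(1.112×43.8²×15.6) = 0.1733.
CD = 0.0173 + 0.0287 × 0.1733² = 0.01816.
D = q·S·CD = 1067 × 15.6 × 0.01816 = 302.2 N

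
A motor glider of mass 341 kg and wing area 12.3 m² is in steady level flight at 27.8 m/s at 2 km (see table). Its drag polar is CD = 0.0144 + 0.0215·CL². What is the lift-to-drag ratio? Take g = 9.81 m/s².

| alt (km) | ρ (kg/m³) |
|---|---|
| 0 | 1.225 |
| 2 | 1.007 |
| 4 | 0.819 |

At 2 km, from the table: ρ = 1.007 kg/m³.
Level flight ⇒ L = W = m·g = 341 × 9.81 = 3345.2 N.
Dynamic pressure q = 0.5 × 1.007 × 27.8² = 389.1 Pa.
CL = 2W/(ρv²S) = 2×3345.2/(1.007×27.8²×12.3) = 0.6989.
CD = 0.0144 + 0.0215 × 0.6989² = 0.0249.
L/D = CL/CD = 0.6989 / 0.0249 = 28.1

L/D = 28.1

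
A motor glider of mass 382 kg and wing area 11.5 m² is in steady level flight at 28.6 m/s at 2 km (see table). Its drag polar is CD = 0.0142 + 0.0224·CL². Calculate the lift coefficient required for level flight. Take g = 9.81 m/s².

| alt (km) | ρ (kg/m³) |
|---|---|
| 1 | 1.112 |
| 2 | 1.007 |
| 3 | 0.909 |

CL = 0.791

At 2 km, from the table: ρ = 1.007 kg/m³.
In steady level flight, lift balances weight: W = mg = 382 × 9.81 = 3747.4 N.
q = ½ρv² = ½ × 1.007 × 28.6² = 411.8 Pa.
CL = W/(q·S) = 3747.4 / (411.8 × 11.5) = 0.7912.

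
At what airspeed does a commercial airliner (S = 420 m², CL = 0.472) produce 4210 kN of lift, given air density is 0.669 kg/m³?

L = ½ρv²S·CL ⇒ v = √(2L/(ρ·S·CL))
v = √(2 × 4.21×10^6 / (0.669 × 420 × 0.472)) = √63490 = 252 m/s

v = 252 m/s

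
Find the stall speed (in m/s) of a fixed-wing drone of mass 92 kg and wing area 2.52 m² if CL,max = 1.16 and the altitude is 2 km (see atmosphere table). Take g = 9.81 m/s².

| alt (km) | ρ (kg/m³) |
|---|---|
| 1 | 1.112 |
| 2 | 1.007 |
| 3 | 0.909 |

At 2 km, from the table: ρ = 1.007 kg/m³.
Stall occurs when L = W at CL,max. W = mg = 92 × 9.81 = 902.5 N.
From L = ½ρV²S·CL,max = W: V_stall = √(2W/(ρSCL,max)) = √(2·902.5/(1.007·2.52·1.16))
V_stall = √613.2 = 24.8 m/s

V_stall = 24.8 m/s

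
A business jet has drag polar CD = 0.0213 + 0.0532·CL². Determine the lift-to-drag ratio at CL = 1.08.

CD = 0.0213 + 0.0532 × 1.08² = 0.08335
L/D = CL/CD = 1.08 / 0.08335 = 13

L/D = 13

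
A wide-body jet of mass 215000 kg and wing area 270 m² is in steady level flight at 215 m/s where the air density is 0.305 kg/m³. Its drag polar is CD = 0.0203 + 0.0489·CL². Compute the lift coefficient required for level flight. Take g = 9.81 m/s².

CL = 1.11

In steady level flight, lift balances weight: W = mg = 215000 × 9.81 = 2.1092×10^6 N.
Dynamic pressure q = 0.5 × 0.305 × 215² = 7049 Pa.
CL = W/(q·S) = 2.1092×10^6 / (7049 × 270) = 1.108.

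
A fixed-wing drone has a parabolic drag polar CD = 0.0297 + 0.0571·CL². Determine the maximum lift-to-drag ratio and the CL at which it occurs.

For CD = CD0 + K·CL², (L/D)max occurs at CL* = √(CD0/K) and equals 1/(2√(K·CD0)).
(L/D)max = 1/(2√(0.0571 × 0.0297)) = 1/(2 × 0.04118) = 12.1
CL* = √(0.0297/0.0571) = 0.721

(L/D)max = 12.1, at CL = 0.721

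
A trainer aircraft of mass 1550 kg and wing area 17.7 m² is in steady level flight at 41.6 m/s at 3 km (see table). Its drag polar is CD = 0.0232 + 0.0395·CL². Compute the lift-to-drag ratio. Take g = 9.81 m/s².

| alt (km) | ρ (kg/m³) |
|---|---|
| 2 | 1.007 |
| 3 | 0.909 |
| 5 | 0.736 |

At 3 km, from the table: ρ = 0.909 kg/m³.
Level flight ⇒ L = W = m·g = 1550 × 9.81 = 15206 N.
Dynamic pressure q = 0.5 × 0.909 × 41.6² = 786.5 Pa.
CL = W/(q·S) = 15206 / (786.5 × 17.7) = 1.092.
CD = 0.0232 + 0.0395 × 1.092² = 0.07032.
L/D = CL/CD = 1.092 / 0.07032 = 15.5

L/D = 15.5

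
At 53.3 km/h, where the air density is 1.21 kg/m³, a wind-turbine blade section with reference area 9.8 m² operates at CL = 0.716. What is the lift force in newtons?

L = 931 N

Convert speed: v = 53.3 km/h ÷ 3.6 = 14.81 m/s.
Dynamic pressure q = ½ρv² = ½ × 1.21 × 14.81² = 132.6 Pa.
L = q·S·CL = 132.6 × 9.8 × 0.716 = 931 N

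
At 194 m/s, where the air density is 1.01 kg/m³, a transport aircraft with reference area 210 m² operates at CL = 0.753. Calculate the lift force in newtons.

L = 3.01×10^6 N

L = ½ρv²S·CL = ½ × 1.01 × 194² × 210 × 0.753 = 3.01×10^6 N ≈ 3010 kN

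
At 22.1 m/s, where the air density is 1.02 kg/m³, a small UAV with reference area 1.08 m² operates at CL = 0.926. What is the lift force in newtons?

L = 249 N

Dynamic pressure q = ½ρv² = ½ × 1.02 × 22.1² = 249.1 Pa.
L = q·S·CL = 249.1 × 1.08 × 0.926 = 249 N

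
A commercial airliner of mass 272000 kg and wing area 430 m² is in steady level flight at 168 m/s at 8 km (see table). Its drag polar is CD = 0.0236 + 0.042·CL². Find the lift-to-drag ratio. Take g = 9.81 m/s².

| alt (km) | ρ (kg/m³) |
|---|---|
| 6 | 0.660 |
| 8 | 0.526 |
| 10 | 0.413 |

At 8 km, from the table: ρ = 0.526 kg/m³.
Weight W = mg = 272000 × 9.81 = 2.6683×10^6 N; in level flight L = W.
Dynamic pressure q = 0.5 × 0.526 × 168² = 7423 Pa.
Required CL = L/(qS) = 2.6683×10^6/(7423·430) = 0.836.
CD = 0.0236 + 0.042 × 0.836² = 0.05295.
L/D = CL/CD = 0.836 / 0.05295 = 15.8

L/D = 15.8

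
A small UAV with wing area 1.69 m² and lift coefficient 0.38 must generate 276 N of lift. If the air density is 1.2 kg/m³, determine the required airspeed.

L = ½ρv²S·CL ⇒ v = √(2L/(ρ·S·CL))
v = √(2 × 276 / (1.2 × 1.69 × 0.38)) = √716.3 = 26.8 m/s

v = 26.8 m/s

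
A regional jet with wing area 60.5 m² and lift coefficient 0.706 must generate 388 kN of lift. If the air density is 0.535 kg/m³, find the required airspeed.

L = ½ρv²S·CL ⇒ v = √(2L/(ρ·S·CL))
v = √(2 × 3.88×10^5 / (0.535 × 60.5 × 0.706)) = √33960 = 184 m/s

v = 184 m/s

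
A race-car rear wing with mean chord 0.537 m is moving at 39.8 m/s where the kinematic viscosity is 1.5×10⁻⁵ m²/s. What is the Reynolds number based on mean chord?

Re = 1.42×10^6

Re = v·c/ν = 39.8 × 0.537 / (1.5×10⁻⁵) = 1.42×10^6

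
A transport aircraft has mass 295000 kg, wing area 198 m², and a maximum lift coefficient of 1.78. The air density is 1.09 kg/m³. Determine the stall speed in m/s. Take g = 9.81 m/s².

At stall, lift equals weight: L = W = m·g = 295000 × 9.81 = 2.894×10^6 N.
From L = ½ρV²S·CL,max = W: V_stall = √(2W/(ρSCL,max)) = √(2·2.894×10^6/(1.09·198·1.78))
V_stall = √15070 = 123 m/s

V_stall = 123 m/s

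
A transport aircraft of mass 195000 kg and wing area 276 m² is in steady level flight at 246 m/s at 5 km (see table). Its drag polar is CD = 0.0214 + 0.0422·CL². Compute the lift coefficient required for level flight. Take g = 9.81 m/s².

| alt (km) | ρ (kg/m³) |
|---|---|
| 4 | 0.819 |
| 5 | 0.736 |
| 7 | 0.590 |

At 5 km, from the table: ρ = 0.736 kg/m³.
Weight W = mg = 195000 × 9.81 = 1.913×10^6 N; in level flight L = W.
q = ½ρv² = ½ × 0.736 × 246² = 22270 Pa.
Required CL = L/(qS) = 1.913×10^6/(22270·276) = 0.3112.

CL = 0.311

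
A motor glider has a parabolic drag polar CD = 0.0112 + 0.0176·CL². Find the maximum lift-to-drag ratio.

For CD = CD0 + K·CL², (L/D)max occurs at CL* = √(CD0/K) and equals 1/(2√(K·CD0)).
(L/D)max = 1/(2√(0.0176 × 0.0112)) = 1/(2 × 0.01404) = 35.6

(L/D)max = 35.6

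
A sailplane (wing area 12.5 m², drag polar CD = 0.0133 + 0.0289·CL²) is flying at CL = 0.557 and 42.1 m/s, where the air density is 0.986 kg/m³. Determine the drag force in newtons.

D = 243 N

CD = 0.0133 + 0.0289 × 0.557² = 0.02227
D = ½ρv²S·CD = ½ × 0.986 × 42.1² × 12.5 × 0.02227 = 243 N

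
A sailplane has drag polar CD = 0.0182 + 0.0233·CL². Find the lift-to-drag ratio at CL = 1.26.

L/D = 22.8

CD = 0.0182 + 0.0233 × 1.26² = 0.05519
L/D = CL/CD = 1.26 / 0.05519 = 22.8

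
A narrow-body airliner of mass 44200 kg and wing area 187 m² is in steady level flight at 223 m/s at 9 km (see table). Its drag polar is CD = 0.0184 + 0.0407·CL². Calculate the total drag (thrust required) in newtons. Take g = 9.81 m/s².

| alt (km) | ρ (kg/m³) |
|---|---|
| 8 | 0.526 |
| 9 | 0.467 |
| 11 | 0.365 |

D = 43500 N

At 9 km, from the table: ρ = 0.467 kg/m³.
Level flight ⇒ L = W = m·g = 44200 × 9.81 = 4.336×10^5 N.
Dynamic pressure q = 0.5 × 0.467 × 223² = 11610 Pa.
CL = 2W/(ρv²S) = 2×4.336×10^5/(0.467×223²×187) = 0.1997.
CD = 0.0184 + 0.0407 × 0.1997² = 0.02002.
D = q·S·CD = 11610 × 187 × 0.02002 = 43480 N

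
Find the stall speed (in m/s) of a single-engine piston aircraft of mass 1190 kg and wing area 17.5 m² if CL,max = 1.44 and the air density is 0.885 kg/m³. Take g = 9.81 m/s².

V_stall = 32.4 m/s

Weight W = mg = 1190 × 9.81 = 11670 N.
V_stall = √(2W/(ρ·S·CL,max)) = √(2 × 11670 / (0.885 × 17.5 × 1.44))
V_stall = √1047 = 32.4 m/s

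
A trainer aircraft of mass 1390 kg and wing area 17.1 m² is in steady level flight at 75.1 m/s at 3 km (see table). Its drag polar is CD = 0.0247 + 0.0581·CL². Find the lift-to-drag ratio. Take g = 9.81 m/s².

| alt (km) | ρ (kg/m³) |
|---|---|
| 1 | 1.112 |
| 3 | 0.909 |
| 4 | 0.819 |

At 3 km, from the table: ρ = 0.909 kg/m³.
Weight W = mg = 1390 × 9.81 = 13636 N; in level flight L = W.
Dynamic pressure q = 0.5 × 0.909 × 75.1² = 2563 Pa.
CL = W/(q·S) = 13636 / (2563 × 17.1) = 0.3111.
CD = 0.0247 + 0.0581 × 0.3111² = 0.03032.
L/D = CL/CD = 0.3111 / 0.03032 = 10.3

L/D = 10.3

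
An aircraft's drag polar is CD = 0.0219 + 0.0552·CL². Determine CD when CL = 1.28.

CD = 0.0219 + 0.0552 × 1.28² = 0.0219 + 0.09044 = 0.112

CD = 0.112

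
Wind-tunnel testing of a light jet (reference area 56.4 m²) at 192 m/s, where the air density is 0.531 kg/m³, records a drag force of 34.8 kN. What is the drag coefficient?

CD = 0.063

From D = ½ρv²S·CD, rearranging gives CD = 2D/(ρv²S).
CD = 2 × 34800 / (0.531 × 192² × 56.4) = 0.063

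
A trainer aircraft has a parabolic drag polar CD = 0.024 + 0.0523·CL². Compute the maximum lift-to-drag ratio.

For CD = CD0 + K·CL², (L/D)max occurs at CL* = √(CD0/K) and equals 1/(2√(K·CD0)).
(L/D)max = 1/(2√(0.0523 × 0.024)) = 1/(2 × 0.03543) = 14.1

(L/D)max = 14.1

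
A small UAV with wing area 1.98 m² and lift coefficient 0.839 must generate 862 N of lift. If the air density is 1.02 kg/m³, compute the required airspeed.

L = ½ρv²S·CL ⇒ v = √(2L/(ρ·S·CL))
v = √(2 × 862 / (1.02 × 1.98 × 0.839)) = √1017 = 31.9 m/s

v = 31.9 m/s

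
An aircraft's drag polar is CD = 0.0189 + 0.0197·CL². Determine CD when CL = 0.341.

CD = 0.0212

CD = 0.0189 + 0.0197 × 0.341² = 0.0189 + 0.002291 = 0.0212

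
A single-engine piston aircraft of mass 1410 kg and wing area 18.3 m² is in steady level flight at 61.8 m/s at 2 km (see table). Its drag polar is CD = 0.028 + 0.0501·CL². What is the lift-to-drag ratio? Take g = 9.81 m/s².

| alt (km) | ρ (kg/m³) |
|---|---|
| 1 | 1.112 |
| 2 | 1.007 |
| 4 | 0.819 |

At 2 km, from the table: ρ = 1.007 kg/m³.
In steady level flight, lift balances weight: W = mg = 1410 × 9.81 = 13832 N.
Dynamic pressure q = 0.5 × 1.007 × 61.8² = 1923 Pa.
CL = W/(q·S) = 13832 / (1923 × 18.3) = 0.3931.
CD = 0.028 + 0.0501 × 0.3931² = 0.03574.
L/D = CL/CD = 0.3931 / 0.03574 = 11

L/D = 11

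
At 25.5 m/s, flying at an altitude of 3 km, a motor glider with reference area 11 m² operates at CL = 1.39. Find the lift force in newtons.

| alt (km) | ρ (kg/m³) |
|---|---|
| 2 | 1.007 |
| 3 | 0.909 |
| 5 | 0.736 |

L = 4520 N

At 3 km, from the table: ρ = 0.909 kg/m³.
L = ½ρv²S·CL = ½ × 0.909 × 25.5² × 11 × 1.39 = 4520 N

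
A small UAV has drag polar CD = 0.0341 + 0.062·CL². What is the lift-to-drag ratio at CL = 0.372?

L/D = 8.72

CD = 0.0341 + 0.062 × 0.372² = 0.04268
L/D = CL/CD = 0.372 / 0.04268 = 8.72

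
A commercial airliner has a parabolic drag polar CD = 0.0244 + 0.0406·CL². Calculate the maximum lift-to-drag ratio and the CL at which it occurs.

For CD = CD0 + K·CL², (L/D)max occurs at CL* = √(CD0/K) and equals 1/(2√(K·CD0)).
(L/D)max = 1/(2√(0.0406 × 0.0244)) = 1/(2 × 0.03147) = 15.9
CL* = √(0.0244/0.0406) = 0.775

(L/D)max = 15.9, at CL = 0.775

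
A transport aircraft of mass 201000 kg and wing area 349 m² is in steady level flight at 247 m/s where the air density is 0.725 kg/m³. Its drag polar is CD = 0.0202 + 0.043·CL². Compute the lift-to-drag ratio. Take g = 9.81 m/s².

In steady level flight, lift balances weight: W = mg = 201000 × 9.81 = 1.9718×10^6 N.
q = ½ρv² = ½ × 0.725 × 247² = 22120 Pa.
CL = 2W/(ρv²S) = 2×1.9718×10^6/(0.725×247²×349) = 0.2555.
CD = 0.0202 + 0.043 × 0.2555² = 0.02301.
L/D = CL/CD = 0.2555 / 0.02301 = 11.1

L/D = 11.1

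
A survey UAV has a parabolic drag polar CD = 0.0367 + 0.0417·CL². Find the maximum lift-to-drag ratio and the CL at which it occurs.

For CD = CD0 + K·CL², (L/D)max occurs at CL* = √(CD0/K) and equals 1/(2√(K·CD0)).
(L/D)max = 1/(2√(0.0417 × 0.0367)) = 1/(2 × 0.03912) = 12.8
CL* = √(0.0367/0.0417) = 0.938

(L/D)max = 12.8, at CL = 0.938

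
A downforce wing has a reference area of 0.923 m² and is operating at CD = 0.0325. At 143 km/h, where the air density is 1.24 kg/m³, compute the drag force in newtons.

D = 29.3 N

Convert speed: v = 143 km/h ÷ 3.6 = 39.72 m/s.
Dynamic pressure q = ½ρv² = ½ × 1.24 × 39.72² = 978.3 Pa.
D = q·S·CD = 978.3 × 0.923 × 0.0325 = 29.3 N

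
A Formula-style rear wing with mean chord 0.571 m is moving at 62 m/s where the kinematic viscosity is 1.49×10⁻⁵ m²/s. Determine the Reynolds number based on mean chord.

Re = 2.38×10^6

Re = v·c/ν = 62 × 0.571 / (1.49×10⁻⁵) = 2.38×10^6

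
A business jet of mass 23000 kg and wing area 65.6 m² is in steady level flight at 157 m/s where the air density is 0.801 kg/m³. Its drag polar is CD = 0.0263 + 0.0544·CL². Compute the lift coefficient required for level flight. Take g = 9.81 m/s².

Level flight ⇒ L = W = m·g = 23000 × 9.81 = 2.2563×10^5 N.
q = ½ρv² = ½ × 0.801 × 157² = 9872 Pa.
Required CL = L/(qS) = 2.2563×10^5/(9872·65.6) = 0.3484.

CL = 0.348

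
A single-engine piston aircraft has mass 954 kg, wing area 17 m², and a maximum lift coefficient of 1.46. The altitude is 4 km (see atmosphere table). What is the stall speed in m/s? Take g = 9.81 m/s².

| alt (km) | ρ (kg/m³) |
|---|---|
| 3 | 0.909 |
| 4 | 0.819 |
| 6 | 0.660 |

At 4 km, from the table: ρ = 0.819 kg/m³.
Weight W = mg = 954 × 9.81 = 9359 N.
From L = ½ρV²S·CL,max = W: V_stall = √(2W/(ρSCL,max)) = √(2·9359/(0.819·17·1.46))
V_stall = √920.8 = 30.3 m/s

V_stall = 30.3 m/s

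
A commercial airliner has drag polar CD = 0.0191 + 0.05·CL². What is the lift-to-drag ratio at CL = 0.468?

L/D = 15.6

CD = 0.0191 + 0.05 × 0.468² = 0.03005
L/D = CL/CD = 0.468 / 0.03005 = 15.6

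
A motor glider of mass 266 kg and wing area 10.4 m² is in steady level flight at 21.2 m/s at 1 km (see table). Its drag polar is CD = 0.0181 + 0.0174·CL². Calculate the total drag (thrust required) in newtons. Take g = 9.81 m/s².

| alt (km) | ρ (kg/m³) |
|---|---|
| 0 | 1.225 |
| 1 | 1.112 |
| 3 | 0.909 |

At 1 km, from the table: ρ = 1.112 kg/m³.
Weight W = mg = 266 × 9.81 = 2609.5 N; in level flight L = W.
q = ½ρv² = ½ × 1.112 × 21.2² = 249.9 Pa.
CL = 2W/(ρv²S) = 2×2609.5/(1.112×21.2²×10.4) = 1.004.
CD = 0.0181 + 0.0174 × 1.004² = 0.03564.
D = q·S·CD = 249.9 × 10.4 × 0.03564 = 92.63 N

D = 92.6 N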